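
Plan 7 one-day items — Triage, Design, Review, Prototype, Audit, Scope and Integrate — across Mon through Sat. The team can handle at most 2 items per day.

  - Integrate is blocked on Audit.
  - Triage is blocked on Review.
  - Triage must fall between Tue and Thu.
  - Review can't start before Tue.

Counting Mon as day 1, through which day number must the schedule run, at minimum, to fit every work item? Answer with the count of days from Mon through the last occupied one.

4 days

The precedence chain requires at least 2 distinct days.
With at most 2 per day and 7 work items, at least 4 days are needed.
Propagating the time windows through the other constraints, Triage can't land before Wed — that is day 3 counting from Mon — so the schedule must run through at least 3 days.
4 works (last occupied day: Thu): for example Scope -> Thu, Prototype -> Wed, Review -> Tue, Design -> Mon, Audit -> Mon, Integrate -> Tue, Triage -> Wed.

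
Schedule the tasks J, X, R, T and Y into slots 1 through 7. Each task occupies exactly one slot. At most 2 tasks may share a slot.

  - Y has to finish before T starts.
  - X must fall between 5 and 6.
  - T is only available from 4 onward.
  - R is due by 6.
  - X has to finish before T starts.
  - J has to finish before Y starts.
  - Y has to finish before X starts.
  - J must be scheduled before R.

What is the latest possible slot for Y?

Precedence pushes Y to at least 2; downstream work caps Y at 5.
Y at 5 is achievable: Y in 5; R in 2; T in 7; X in 6; J in 1.

5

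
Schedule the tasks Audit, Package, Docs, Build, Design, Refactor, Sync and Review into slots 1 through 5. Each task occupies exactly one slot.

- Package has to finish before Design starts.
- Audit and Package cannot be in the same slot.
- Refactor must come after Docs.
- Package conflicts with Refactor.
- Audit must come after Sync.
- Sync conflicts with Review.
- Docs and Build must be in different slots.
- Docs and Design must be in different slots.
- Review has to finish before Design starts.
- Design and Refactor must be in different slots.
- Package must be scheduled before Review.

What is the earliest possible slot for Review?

2

Precedence pushes Review to at least 2; downstream work caps Review at 4.
Review at 2 is achievable: Docs in 1; Package in 1; Refactor in 2; Audit in 2; Sync in 1; Design in 3; Build in 2; Review in 2.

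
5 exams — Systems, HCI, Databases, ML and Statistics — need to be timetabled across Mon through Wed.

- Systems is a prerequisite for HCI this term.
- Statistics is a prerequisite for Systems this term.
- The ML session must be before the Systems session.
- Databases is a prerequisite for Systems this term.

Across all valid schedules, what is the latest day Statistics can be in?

Mon

Downstream work caps Statistics at Mon.
Statistics at Mon is achievable: Databases -> Mon; ML -> Mon; Systems -> Tue; HCI -> Wed; Statistics -> Mon.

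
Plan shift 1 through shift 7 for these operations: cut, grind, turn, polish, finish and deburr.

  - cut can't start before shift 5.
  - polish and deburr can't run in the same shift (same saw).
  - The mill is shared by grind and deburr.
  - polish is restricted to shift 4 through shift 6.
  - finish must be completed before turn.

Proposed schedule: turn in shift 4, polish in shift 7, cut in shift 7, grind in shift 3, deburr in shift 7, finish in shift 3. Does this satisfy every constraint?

polish is restricted to shift 4 through shift 6 — violated.
cut can't start before shift 5 — holds.
The mill is shared by grind and deburr — holds.
finish must be completed before turn — holds.
polish and deburr can't run in the same shift (same saw) — violated.

Invalid. polish is restricted to shift 4 through shift 6.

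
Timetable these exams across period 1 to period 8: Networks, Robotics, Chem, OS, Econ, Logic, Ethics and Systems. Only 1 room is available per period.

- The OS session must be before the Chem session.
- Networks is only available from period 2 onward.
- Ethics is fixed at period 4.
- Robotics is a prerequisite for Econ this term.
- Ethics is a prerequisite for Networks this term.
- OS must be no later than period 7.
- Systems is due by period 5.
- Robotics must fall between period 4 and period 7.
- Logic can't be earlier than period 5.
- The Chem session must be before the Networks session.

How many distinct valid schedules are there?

36

Splitting on Networks: it can be period 5 (9), period 6 (9), period 7 (9), period 8 (9). Listing each branch's schedules as (Robotics, Chem, OS, Econ, Logic, Ethics, Systems) by period number:
Networks=period 5: (6,2,1,7,8,4,3) (6,2,1,8,7,4,3) (6,3,1,7,8,4,2) (6,3,1,8,7,4,2) (6,3,2,7,8,4,1) (6,3,2,8,7,4,1) (7,2,1,8,6,4,3) (7,3,1,8,6,4,2) (7,3,2,8,6,4,1) — 9.
Networks=period 6: (5,2,1,7,8,4,3) (5,2,1,8,7,4,3) (5,3,1,7,8,4,2) (5,3,1,8,7,4,2) (5,3,2,7,8,4,1) (5,3,2,8,7,4,1) (7,2,1,8,5,4,3) (7,3,1,8,5,4,2) (7,3,2,8,5,4,1) — 9.
Networks=period 7: (5,2,1,6,8,4,3) (5,2,1,8,6,4,3) (5,3,1,6,8,4,2) (5,3,1,8,6,4,2) (5,3,2,6,8,4,1) (5,3,2,8,6,4,1) (6,2,1,8,5,4,3) (6,3,1,8,5,4,2) (6,3,2,8,5,4,1) — 9.
Networks=period 8: (5,2,1,6,7,4,3) (5,2,1,7,6,4,3) (5,3,1,6,7,4,2) (5,3,1,7,6,4,2) (5,3,2,6,7,4,1) (5,3,2,7,6,4,1) (6,2,1,7,5,4,3) (6,3,1,7,5,4,2) (6,3,2,7,5,4,1) — 9.
Summing: 9 + 9 + 9 + 9 = 36.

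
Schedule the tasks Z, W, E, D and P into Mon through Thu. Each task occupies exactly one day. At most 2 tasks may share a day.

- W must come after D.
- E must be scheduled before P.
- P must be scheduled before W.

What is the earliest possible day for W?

Precedence pushes W to at least Wed.
W at Wed is achievable: E -> Mon; P -> Tue; Z -> Tue; W -> Wed; D -> Mon.

Wed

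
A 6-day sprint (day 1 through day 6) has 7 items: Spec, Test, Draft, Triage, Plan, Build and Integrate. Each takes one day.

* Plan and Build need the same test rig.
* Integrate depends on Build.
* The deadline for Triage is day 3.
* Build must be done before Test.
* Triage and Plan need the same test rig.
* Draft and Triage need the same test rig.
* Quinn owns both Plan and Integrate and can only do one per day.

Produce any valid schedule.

Build -> day 1, Spec -> day 1, Integrate -> day 2, Plan -> day 3, Draft -> day 2, Test -> day 2, Triage -> day 1

Checking: Build(day 1) before Integrate(day 2); Build(day 1) before Test(day 2); Triage(day 1) != Plan(day 3); Plan(day 3) != Integrate(day 2); Draft(day 2) != Triage(day 1); Plan(day 3) != Build(day 1); Triage=day 1 in [day 1,day 3].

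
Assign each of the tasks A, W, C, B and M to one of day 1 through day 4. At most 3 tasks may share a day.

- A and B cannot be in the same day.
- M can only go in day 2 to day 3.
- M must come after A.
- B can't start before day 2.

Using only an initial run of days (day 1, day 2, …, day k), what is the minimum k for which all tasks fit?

2 days

The precedence chain requires at least 2 distinct days.
With at most 3 per day and 5 tasks, at least 2 days are needed.
2 works (last occupied day: day 2): for example A -> day 1, C -> day 1, W -> day 1, B -> day 2, M -> day 2.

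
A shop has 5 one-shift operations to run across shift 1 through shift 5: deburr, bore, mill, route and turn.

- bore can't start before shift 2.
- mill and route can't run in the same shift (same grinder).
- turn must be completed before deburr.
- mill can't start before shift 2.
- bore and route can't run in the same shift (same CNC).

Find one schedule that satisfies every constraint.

bore in shift 2; deburr in shift 2; route in shift 1; mill in shift 2; turn in shift 1

Checking: turn(shift 1) before deburr(shift 2); bore(shift 2) != route(shift 1); mill(shift 2) != route(shift 1); bore=shift 2 in [shift 2,shift 5]; mill=shift 2 in [shift 2,shift 5].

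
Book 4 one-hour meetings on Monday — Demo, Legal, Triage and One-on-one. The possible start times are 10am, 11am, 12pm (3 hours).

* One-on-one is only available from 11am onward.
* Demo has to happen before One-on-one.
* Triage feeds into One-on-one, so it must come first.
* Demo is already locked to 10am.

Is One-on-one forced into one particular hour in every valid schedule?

One-on-one can be 11am (e.g. Legal in 10am, Triage in 10am, One-on-one in 11am, Demo in 10am) or 12pm (e.g. One-on-one in 12pm; Legal in 10am; Demo in 10am; Triage in 10am).

No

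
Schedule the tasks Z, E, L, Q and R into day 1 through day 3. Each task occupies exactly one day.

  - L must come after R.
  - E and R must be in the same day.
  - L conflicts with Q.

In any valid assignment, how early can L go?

day 2

Precedence pushes L to at least day 2.
L at day 2 is achievable: R=day 1; Q=day 1; L=day 2; E=day 1; Z=day 1.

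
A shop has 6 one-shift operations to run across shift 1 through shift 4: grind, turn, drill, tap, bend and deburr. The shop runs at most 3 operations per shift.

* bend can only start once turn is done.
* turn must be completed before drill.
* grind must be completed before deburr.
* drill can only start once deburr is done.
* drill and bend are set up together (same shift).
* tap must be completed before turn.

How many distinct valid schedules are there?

10

Splitting on grind: it can be shift 1 (7), shift 2 (3). Listing each branch's schedules as (turn, drill, tap, bend, deburr) by shift number:
grind=shift 1: (2,3,1,3,2) (2,4,1,4,2) (2,4,1,4,3) (3,4,1,4,2) (3,4,1,4,3) (3,4,2,4,2) (3,4,2,4,3) — 7.
grind=shift 2: (2,4,1,4,3) (3,4,1,4,3) (3,4,2,4,3) — 3.
Summing: 7 + 3 = 10.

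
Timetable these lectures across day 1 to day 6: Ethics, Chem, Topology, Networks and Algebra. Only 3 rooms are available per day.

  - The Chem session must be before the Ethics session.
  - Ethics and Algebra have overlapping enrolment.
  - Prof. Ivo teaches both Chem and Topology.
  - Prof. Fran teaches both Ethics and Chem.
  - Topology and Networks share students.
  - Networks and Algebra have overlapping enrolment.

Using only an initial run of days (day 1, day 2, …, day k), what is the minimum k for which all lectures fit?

3 days

The precedence chain requires at least 2 distinct days.
With at most 3 per day and 5 lectures, at least 2 days are needed.
Could 2 days be enough, i.e. nothing placed later than day 2? No: Ethics must come after Chem (at day 1 or later) → {day 2}; Chem must come before Ethics (at day 2 or earlier) → {day 1}; Algebra can't share with Ethics (day 2) → {day 1}; Networks can't share with Algebra (day 1) → {day 2}; Topology can't share with Chem (day 1) → {day 2}; Networks can't share with Topology (day 2) → nothing is left.
So 2 days is not enough.
3 works (last occupied day: day 3): for example Ethics=day 2, Chem=day 1, Algebra=day 3, Topology=day 2, Networks=day 1.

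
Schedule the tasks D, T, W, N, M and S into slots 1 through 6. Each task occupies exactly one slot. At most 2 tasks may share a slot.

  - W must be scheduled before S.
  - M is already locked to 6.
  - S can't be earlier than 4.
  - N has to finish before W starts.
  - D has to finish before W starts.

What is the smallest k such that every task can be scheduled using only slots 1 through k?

6

The precedence chain requires at least 3 distinct slots.
With at most 2 per slot and 6 tasks, at least 3 slots are needed.
M can't be placed before 6, so the schedule must run through at least slot 6.
6 works (last occupied slot: 6): for example S -> 4; T -> 2; N -> 1; M -> 6; D -> 1; W -> 2.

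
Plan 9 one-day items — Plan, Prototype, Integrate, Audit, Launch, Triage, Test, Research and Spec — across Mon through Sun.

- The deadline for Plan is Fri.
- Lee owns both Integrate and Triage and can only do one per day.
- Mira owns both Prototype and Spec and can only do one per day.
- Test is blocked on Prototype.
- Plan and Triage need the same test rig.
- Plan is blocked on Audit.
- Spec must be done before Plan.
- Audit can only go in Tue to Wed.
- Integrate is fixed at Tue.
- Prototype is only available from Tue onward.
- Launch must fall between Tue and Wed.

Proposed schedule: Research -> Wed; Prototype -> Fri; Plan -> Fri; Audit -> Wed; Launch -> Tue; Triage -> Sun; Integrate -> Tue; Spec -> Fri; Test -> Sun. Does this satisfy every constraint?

Test is blocked on Prototype — holds.
Mira owns both Prototype and Spec and can only do one per day — violated.
Plan and Triage need the same test rig — holds.
Lee owns both Integrate and Triage and can only do one per day — holds.
Integrate is fixed at Tue — holds.
Prototype is only available from Tue onward — holds.
The deadline for Plan is Fri — holds.
Spec must be done before Plan — violated.
Plan is blocked on Audit — holds.
Audit can only go in Tue to Wed — holds.
Launch must fall between Tue and Wed — holds.

Invalid. Mira owns both Prototype and Spec and can only do one per day.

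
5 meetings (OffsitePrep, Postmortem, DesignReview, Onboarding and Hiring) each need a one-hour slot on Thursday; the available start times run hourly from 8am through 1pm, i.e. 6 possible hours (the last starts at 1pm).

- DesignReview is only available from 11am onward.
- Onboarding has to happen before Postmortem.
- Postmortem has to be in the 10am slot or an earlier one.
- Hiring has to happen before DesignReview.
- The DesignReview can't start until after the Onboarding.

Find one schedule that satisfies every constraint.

Postmortem=9am, DesignReview=11am, OffsitePrep=8am, Hiring=8am, Onboarding=8am

Checking: Hiring(8am) before DesignReview(11am); Onboarding(8am) before Postmortem(9am); Onboarding(8am) before DesignReview(11am); Postmortem=9am in [8am,10am]; DesignReview=11am in [11am,1pm].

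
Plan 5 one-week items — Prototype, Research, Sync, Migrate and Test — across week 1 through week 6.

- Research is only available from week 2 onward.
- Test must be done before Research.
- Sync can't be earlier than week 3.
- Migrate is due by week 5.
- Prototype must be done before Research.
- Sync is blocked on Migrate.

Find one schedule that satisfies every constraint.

Research=week 2; Sync=week 3; Prototype=week 1; Test=week 1; Migrate=week 1

Checking: Prototype(week 1) before Research(week 2); Migrate(week 1) before Sync(week 3); Test(week 1) before Research(week 2); Migrate=week 1 in [week 1,week 5]; Sync=week 3 in [week 3,week 6]; Research=week 2 in [week 2,week 6].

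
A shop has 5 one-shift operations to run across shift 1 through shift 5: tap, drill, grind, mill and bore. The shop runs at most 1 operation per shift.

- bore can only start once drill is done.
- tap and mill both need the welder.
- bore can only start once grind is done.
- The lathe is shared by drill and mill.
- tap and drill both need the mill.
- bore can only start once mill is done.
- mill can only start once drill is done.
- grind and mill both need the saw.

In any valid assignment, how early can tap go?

tap at shift 1 is achievable: grind -> shift 4; drill -> shift 2; bore -> shift 5; mill -> shift 3; tap -> shift 1.

shift 1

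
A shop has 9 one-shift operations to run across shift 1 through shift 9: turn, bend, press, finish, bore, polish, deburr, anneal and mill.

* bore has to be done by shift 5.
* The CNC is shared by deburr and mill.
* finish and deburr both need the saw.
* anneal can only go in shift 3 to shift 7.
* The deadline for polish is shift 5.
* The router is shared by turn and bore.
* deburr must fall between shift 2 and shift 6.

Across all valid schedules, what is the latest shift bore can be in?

shift 5

Bore's own window allows nothing later than shift 5.
bore at shift 5 is achievable: bend in shift 1, mill in shift 1, polish in shift 1, finish in shift 1, anneal in shift 3, press in shift 1, turn in shift 1, deburr in shift 2, bore in shift 5.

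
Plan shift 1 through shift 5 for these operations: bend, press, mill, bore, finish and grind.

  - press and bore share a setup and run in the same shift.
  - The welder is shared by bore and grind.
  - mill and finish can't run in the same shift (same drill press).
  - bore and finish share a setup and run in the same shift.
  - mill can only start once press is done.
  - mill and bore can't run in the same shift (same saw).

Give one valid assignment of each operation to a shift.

mill -> shift 2; bend -> shift 1; bore -> shift 1; press -> shift 1; finish -> shift 1; grind -> shift 2

Checking: press(shift 1) before mill(shift 2); mill(shift 2) != finish(shift 1); mill(shift 2) != bore(shift 1); bore(shift 1) != grind(shift 2); press = bore = shift 1; bore = finish = shift 1.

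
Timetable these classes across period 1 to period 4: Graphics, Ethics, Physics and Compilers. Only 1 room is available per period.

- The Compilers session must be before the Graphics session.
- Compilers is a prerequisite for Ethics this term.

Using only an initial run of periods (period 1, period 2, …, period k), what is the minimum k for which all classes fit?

The precedence chain requires at least 2 distinct periods.
With at most 1 per period and 4 classes, at least 4 periods are needed.
4 works (last occupied period: period 4): for example Physics in period 4; Graphics in period 2; Ethics in period 3; Compilers in period 1.

4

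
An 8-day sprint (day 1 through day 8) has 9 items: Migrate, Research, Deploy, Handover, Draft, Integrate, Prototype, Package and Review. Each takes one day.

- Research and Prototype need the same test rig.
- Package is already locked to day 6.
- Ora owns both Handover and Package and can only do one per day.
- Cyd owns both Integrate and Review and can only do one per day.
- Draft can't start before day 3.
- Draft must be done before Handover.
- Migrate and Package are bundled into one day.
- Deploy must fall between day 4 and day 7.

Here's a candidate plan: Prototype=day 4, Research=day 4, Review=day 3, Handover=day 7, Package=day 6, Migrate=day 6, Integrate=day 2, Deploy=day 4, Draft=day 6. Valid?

Draft must be done before Handover — holds.
Deploy must fall between day 4 and day 7 — holds.
Migrate and Package are bundled into one day — holds.
Draft can't start before day 3 — holds.
Ora owns both Handover and Package and can only do one per day — holds.
Cyd owns both Integrate and Review and can only do one per day — holds.
Research and Prototype need the same test rig — violated.
Package is already locked to day 6 — holds.

Invalid. Research and Prototype need the same test rig.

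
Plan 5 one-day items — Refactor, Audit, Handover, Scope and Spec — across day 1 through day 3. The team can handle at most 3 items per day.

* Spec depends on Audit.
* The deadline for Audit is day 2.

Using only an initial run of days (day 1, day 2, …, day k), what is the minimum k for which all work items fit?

The precedence chain requires at least 2 distinct days.
With at most 3 per day and 5 work items, at least 2 days are needed.
2 works (last occupied day: day 2): for example Scope -> day 2, Audit -> day 1, Handover -> day 1, Refactor -> day 1, Spec -> day 2.

2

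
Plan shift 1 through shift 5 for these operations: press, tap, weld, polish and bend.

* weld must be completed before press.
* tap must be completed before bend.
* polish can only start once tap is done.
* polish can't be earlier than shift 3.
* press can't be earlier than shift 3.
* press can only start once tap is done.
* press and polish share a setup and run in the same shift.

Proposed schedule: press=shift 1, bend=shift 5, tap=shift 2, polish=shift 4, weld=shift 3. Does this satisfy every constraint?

weld must be completed before press — violated.
press can't be earlier than shift 3 — violated.
tap must be completed before bend — holds.
press can only start once tap is done — violated.
press and polish share a setup and run in the same shift — violated.
polish can only start once tap is done — holds.
polish can't be earlier than shift 3 — holds.

Invalid. press can't be earlier than shift 3.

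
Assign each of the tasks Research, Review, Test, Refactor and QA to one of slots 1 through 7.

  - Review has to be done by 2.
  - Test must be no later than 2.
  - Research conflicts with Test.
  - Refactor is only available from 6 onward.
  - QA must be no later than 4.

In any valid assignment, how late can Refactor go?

Refactor is available from 6.
Refactor at 7 is achievable: Test -> 1, QA -> 1, Refactor -> 7, Review -> 1, Research -> 2.

7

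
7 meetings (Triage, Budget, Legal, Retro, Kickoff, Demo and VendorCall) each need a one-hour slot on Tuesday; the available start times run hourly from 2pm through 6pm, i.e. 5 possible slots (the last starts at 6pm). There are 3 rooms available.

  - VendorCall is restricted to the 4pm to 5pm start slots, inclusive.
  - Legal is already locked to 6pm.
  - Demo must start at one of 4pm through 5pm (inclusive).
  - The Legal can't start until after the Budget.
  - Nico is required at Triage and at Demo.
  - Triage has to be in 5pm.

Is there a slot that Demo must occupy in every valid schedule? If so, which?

4pm

Demo's window is 4pm–5pm.
Triage is fixed at 5pm, and Demo can't share a slot with Triage.
So Demo must be 4pm.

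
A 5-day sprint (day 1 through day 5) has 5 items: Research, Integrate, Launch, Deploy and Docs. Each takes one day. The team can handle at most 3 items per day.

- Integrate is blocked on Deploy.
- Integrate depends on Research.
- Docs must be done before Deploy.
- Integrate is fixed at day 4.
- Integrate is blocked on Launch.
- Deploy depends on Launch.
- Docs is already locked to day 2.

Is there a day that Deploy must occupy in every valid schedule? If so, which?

day 3

Docs is fixed at day 2 and must come before Deploy, so Deploy is at least day 3.
Integrate is fixed at day 4 and must come after Deploy, so Deploy is at most day 3.
So Deploy must be day 3.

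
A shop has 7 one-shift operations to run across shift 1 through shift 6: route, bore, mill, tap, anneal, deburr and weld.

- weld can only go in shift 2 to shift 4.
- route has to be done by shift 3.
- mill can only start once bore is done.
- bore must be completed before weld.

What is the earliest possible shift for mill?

shift 2

Precedence pushes mill to at least shift 2.
mill at shift 2 is achievable: bore in shift 1; anneal in shift 1; weld in shift 2; mill in shift 2; route in shift 1; tap in shift 1; deburr in shift 1.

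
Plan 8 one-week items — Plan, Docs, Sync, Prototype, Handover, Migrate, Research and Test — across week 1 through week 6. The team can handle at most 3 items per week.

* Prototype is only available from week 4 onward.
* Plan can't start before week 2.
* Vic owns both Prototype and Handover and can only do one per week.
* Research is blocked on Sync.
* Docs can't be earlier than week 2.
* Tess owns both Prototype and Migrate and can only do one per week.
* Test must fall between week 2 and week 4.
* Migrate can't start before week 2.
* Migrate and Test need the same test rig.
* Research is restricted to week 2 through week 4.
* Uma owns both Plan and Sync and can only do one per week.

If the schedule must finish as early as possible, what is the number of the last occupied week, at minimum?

week 4

The precedence chain requires at least 2 distinct weeks.
With at most 3 per week and 8 work items, at least 3 weeks are needed.
Prototype can't be placed before week 4, so the schedule must run through at least week 4.
4 works (last occupied week: week 4): for example Migrate -> week 3, Research -> week 2, Plan -> week 2, Prototype -> week 4, Docs -> week 2, Handover -> week 1, Test -> week 4, Sync -> week 1.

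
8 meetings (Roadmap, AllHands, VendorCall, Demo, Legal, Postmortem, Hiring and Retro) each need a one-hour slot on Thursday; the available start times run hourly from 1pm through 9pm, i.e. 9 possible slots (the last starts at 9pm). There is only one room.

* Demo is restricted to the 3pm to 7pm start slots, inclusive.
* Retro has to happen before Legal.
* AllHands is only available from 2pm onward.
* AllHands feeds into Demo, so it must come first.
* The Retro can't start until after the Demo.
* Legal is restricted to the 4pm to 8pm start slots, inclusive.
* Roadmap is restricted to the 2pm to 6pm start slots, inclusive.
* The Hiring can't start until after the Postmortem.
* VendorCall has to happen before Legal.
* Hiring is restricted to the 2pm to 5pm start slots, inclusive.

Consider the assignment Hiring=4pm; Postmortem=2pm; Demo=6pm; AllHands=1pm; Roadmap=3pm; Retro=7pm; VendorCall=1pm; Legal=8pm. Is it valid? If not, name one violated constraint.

No. AllHands is only available from 2pm onward is not satisfied.

Demo is restricted to the 3pm to 7pm start slots, inclusive — holds.
Retro has to happen before Legal — holds.
The Retro can't start until after the Demo — holds.
VendorCall has to happen before Legal — holds.
AllHands feeds into Demo, so it must come first — holds.
AllHands is only available from 2pm onward — violated.
Legal is restricted to the 4pm to 8pm start slots, inclusive — holds.
Hiring is restricted to the 2pm to 5pm start slots, inclusive — holds.
Roadmap is restricted to the 2pm to 6pm start slots, inclusive — holds.
The Hiring can't start until after the Postmortem — holds.
There is only one room — violated.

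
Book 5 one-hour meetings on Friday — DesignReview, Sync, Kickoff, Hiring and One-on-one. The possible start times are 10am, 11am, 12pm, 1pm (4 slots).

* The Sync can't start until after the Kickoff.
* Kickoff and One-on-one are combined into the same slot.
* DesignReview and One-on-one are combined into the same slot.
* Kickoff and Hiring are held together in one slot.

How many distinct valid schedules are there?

Splitting on DesignReview: it can be 10am (3), 11am (2), 12pm (1). Listing each branch's schedules as (Sync, Kickoff, Hiring, One-on-one):
DesignReview=10am: (11am,10am,10am,10am) (12pm,10am,10am,10am) (1pm,10am,10am,10am) — 3.
DesignReview=11am: (12pm,11am,11am,11am) (1pm,11am,11am,11am) — 2.
DesignReview=12pm: (1pm,12pm,12pm,12pm) — 1.
Summing: 3 + 2 + 1 = 6.

6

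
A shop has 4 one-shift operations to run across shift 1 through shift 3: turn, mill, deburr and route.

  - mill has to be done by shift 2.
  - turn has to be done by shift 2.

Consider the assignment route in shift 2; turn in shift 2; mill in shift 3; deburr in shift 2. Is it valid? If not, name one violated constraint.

No. mill has to be done by shift 2 is not satisfied.

turn has to be done by shift 2 — holds.
mill has to be done by shift 2 — violated.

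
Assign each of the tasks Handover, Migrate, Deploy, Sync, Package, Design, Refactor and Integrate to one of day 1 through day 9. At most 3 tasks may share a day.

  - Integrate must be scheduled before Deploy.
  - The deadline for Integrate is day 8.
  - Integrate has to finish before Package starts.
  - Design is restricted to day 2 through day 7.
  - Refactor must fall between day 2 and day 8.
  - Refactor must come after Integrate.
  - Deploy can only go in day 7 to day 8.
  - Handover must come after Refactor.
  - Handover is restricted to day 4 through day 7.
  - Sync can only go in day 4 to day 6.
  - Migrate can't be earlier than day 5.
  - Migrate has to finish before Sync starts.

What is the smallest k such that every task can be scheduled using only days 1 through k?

The precedence chain requires at least 3 distinct days.
With at most 3 per day and 8 tasks, at least 3 days are needed.
Deploy can't be placed before day 7, so the schedule must run through at least day 7.
7 works (last occupied day: day 7): for example Handover=day 4, Refactor=day 2, Design=day 2, Package=day 2, Deploy=day 7, Sync=day 6, Migrate=day 5, Integrate=day 1.

7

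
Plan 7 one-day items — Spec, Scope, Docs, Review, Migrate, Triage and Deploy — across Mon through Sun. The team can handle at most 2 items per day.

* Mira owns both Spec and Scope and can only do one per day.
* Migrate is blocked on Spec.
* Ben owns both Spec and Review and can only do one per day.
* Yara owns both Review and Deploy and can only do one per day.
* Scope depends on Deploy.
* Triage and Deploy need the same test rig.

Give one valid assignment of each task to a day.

Docs in Wed, Spec in Mon, Review in Wed, Scope in Tue, Triage in Thu, Deploy in Mon, Migrate in Tue

Checking: Deploy(Mon) before Scope(Tue); Spec(Mon) before Migrate(Tue); Spec(Mon) != Scope(Tue); Spec(Mon) != Review(Wed); Triage(Thu) != Deploy(Mon); Review(Wed) != Deploy(Mon); max 2 per day (cap 2).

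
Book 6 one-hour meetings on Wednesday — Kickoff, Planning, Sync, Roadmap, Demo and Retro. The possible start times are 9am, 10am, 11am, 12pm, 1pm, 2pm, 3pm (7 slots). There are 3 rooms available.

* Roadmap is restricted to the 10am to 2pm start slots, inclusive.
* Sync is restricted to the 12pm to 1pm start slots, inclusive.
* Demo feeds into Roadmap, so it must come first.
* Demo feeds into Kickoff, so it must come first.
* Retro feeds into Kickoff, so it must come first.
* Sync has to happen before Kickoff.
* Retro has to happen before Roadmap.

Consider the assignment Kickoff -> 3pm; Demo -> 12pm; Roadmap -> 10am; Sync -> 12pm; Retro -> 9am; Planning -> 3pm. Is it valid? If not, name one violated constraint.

Demo feeds into Kickoff, so it must come first — holds.
There are 3 rooms available — holds.
Roadmap is restricted to the 10am to 2pm start slots, inclusive — holds.
Sync is restricted to the 12pm to 1pm start slots, inclusive — holds.
Retro has to happen before Roadmap — holds.
Sync has to happen before Kickoff — holds.
Demo feeds into Roadmap, so it must come first — violated.
Retro feeds into Kickoff, so it must come first — holds.

No. Demo feeds into Roadmap, so it must come first is not satisfied.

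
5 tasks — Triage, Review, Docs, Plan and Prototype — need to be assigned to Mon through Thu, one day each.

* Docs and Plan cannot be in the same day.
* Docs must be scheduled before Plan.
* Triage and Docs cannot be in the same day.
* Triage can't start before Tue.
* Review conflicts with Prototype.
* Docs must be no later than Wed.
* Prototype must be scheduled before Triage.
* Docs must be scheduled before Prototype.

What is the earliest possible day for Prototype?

Tue

Precedence pushes Prototype to at least Tue; downstream work caps Prototype at Wed.
Prototype at Tue is achievable: Plan -> Tue, Triage -> Wed, Docs -> Mon, Prototype -> Tue, Review -> Mon.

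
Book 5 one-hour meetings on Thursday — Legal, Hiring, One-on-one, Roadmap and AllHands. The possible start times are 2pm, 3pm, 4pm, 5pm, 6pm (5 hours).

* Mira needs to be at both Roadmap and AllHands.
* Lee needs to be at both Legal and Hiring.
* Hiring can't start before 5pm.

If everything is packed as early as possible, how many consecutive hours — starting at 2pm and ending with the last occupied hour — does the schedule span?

Hiring can't be placed before 5pm — that is hour 4 counting from 2pm — so the schedule must run through at least 4 hours.
4 works (last occupied hour: 5pm): for example Legal -> 2pm, AllHands -> 3pm, Hiring -> 5pm, One-on-one -> 2pm, Roadmap -> 2pm.

4 hours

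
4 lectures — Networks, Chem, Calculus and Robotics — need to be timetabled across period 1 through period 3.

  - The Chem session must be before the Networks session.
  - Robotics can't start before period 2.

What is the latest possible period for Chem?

period 2

Downstream work caps Chem at period 2.
Chem at period 2 is achievable: Networks -> period 3; Chem -> period 2; Robotics -> period 2; Calculus -> period 1.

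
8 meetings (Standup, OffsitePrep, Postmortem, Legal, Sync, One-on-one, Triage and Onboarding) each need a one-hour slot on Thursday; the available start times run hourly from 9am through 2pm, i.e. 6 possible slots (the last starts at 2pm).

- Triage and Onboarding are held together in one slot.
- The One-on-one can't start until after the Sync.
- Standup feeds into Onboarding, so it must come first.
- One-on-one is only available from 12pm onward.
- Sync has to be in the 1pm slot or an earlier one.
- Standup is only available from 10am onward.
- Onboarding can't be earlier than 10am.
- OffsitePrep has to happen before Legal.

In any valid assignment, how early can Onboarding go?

Onboarding is available from 10am; precedence pushes Onboarding to at least 11am.
Onboarding at 11am is achievable: Legal=10am, Triage=11am, Postmortem=9am, Sync=9am, Onboarding=11am, One-on-one=12pm, OffsitePrep=9am, Standup=10am.

11am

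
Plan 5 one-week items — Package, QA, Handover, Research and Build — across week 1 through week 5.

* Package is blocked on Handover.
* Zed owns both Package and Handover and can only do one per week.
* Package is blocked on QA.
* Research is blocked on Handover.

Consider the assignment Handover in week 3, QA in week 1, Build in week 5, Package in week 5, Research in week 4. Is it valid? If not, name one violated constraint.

Valid

Package is blocked on QA — holds.
Package is blocked on Handover — holds.
Zed owns both Package and Handover and can only do one per week — holds.
Research is blocked on Handover — holds.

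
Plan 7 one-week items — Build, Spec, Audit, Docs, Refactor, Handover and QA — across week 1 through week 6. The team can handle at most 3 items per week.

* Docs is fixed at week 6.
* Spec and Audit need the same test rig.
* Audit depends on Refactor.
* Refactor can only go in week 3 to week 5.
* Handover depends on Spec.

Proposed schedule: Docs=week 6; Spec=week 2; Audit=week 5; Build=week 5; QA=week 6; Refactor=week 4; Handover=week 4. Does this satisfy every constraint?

Docs is fixed at week 6 — holds.
Handover depends on Spec — holds.
Refactor can only go in week 3 to week 5 — holds.
The team can handle at most 3 items per week — holds.
Spec and Audit need the same test rig — holds.
Audit depends on Refactor — holds.

Yes, all constraints hold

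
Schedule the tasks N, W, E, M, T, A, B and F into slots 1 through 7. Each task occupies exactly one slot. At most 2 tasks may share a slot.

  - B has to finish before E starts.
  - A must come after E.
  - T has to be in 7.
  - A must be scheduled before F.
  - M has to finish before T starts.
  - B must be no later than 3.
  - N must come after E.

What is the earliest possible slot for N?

3

Precedence pushes N to at least 3.
N at 3 is achievable: F=4; E=2; A=3; M=1; T=7; N=3; B=1; W=2.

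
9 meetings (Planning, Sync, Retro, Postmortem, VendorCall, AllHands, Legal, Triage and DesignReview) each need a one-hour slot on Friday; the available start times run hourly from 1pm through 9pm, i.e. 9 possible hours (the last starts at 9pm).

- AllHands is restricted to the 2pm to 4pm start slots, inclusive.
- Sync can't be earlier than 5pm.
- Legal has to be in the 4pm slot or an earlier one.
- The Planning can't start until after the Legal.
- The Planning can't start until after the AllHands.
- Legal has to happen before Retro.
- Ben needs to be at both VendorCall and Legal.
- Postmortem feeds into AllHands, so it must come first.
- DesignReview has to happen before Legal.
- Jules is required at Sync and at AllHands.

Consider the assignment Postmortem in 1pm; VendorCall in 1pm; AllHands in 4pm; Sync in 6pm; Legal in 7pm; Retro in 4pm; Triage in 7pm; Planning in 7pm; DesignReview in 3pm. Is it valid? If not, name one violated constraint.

The Planning can't start until after the AllHands — holds.
Legal has to happen before Retro — violated.
Legal has to be in the 4pm slot or an earlier one — violated.
Ben needs to be at both VendorCall and Legal — holds.
AllHands is restricted to the 2pm to 4pm start slots, inclusive — holds.
Postmortem feeds into AllHands, so it must come first — holds.
The Planning can't start until after the Legal — violated.
Jules is required at Sync and at AllHands — holds.
DesignReview has to happen before Legal — holds.
Sync can't be earlier than 5pm — holds.

No. Legal has to happen before Retro is not satisfied.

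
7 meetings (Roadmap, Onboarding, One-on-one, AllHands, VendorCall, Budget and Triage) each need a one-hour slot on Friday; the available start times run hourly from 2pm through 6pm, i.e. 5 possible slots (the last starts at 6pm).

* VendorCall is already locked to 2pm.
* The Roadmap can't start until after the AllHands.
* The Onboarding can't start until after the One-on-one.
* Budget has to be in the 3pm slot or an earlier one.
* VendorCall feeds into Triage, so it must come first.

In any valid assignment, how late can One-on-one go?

5pm

Downstream work caps One-on-one at 5pm.
One-on-one at 5pm is achievable: One-on-one in 5pm, Onboarding in 6pm, VendorCall in 2pm, Triage in 3pm, Roadmap in 3pm, Budget in 2pm, AllHands in 2pm.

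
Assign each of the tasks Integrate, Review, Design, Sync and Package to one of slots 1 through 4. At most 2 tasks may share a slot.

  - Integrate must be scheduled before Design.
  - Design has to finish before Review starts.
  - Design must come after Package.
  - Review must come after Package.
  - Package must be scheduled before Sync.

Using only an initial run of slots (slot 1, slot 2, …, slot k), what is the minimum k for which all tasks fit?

The precedence chain requires at least 3 distinct slots.
With at most 2 per slot and 5 tasks, at least 3 slots are needed.
3 works (last occupied slot: 3): for example Integrate -> 1, Review -> 3, Design -> 2, Sync -> 2, Package -> 1.

3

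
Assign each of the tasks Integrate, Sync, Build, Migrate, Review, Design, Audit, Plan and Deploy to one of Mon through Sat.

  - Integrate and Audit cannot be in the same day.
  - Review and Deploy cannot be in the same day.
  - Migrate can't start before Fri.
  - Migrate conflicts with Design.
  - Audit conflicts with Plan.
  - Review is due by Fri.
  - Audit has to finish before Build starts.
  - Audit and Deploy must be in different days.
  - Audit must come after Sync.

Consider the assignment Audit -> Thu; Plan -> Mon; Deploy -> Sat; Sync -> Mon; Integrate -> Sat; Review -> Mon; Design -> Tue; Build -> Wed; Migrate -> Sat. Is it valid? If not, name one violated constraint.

Invalid. Audit has to finish before Build starts.

Audit has to finish before Build starts — violated.
Audit must come after Sync — holds.
Migrate can't start before Fri — holds.
Audit and Deploy must be in different days — holds.
Migrate conflicts with Design — holds.
Review and Deploy cannot be in the same day — holds.
Review is due by Fri — holds.
Audit conflicts with Plan — holds.
Integrate and Audit cannot be in the same day — holds.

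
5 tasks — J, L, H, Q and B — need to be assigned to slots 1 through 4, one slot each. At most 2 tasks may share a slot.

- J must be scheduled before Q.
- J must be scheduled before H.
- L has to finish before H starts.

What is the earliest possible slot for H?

Precedence pushes H to at least 2.
H at 2 is achievable: Q -> 2; B -> 3; H -> 2; J -> 1; L -> 1.

2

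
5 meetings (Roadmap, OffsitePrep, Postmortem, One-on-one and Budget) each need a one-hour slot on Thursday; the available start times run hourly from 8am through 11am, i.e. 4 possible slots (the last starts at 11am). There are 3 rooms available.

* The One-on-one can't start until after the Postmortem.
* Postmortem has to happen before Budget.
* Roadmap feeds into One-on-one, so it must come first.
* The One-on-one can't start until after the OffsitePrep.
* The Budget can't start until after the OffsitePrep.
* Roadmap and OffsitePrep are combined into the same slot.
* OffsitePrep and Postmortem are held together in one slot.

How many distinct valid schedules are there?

14

Splitting on Roadmap: it can be 8am (9), 9am (4), 10am (1). Listing each branch's schedules as (OffsitePrep, Postmortem, One-on-one, Budget):
Roadmap=8am: (8am,8am,9am,9am) (8am,8am,9am,10am) (8am,8am,9am,11am) (8am,8am,10am,9am) (8am,8am,10am,10am) (8am,8am,10am,11am) (8am,8am,11am,9am) (8am,8am,11am,10am) (8am,8am,11am,11am) — 9.
Roadmap=9am: (9am,9am,10am,10am) (9am,9am,10am,11am) (9am,9am,11am,10am) (9am,9am,11am,11am) — 4.
Roadmap=10am: (10am,10am,11am,11am) — 1.
Summing: 9 + 4 + 1 = 14.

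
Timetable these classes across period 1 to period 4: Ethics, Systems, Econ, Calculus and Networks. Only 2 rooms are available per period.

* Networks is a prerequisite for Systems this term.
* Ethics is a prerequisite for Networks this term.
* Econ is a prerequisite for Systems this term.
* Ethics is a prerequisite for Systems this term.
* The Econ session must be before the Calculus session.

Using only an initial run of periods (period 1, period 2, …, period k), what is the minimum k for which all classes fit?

The precedence chain requires at least 3 distinct periods.
With at most 2 per period and 5 classes, at least 3 periods are needed.
3 works (last occupied period: period 3): for example Econ -> period 1, Systems -> period 3, Networks -> period 2, Calculus -> period 2, Ethics -> period 1.

3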